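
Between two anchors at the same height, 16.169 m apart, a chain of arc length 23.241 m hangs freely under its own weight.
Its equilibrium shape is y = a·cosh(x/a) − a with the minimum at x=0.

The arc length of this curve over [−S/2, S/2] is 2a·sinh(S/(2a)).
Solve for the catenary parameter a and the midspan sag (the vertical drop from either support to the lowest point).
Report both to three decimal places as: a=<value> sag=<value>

seed: a₀ = √(S³/(24(L−S))) = √(16.169³/(24·7.072)) = 4.990545
iter 1: u=1.619963  f(a)=+9.881e-01  f'(a)=-3.651e+00  a ← 4.990545 − (+9.881e-01/-3.651e+00) = 5.261172
iter 2: u=1.536635  f(a)=+8.607e-02  f'(a)=-3.040e+00  a ← 5.261172 − (+8.607e-02/-3.040e+00) = 5.289480
iter 3: u=1.528411  f(a)=+7.906e-04  f'(a)=-2.985e+00  a ← 5.289480 − (+7.906e-04/-2.985e+00) = 5.289744
iter 4: u=1.528335  f(a)=+6.808e-08  f'(a)=-2.984e+00  a ← 5.289744 − (+6.808e-08/-2.984e+00) = 5.289744
iter 5: u=1.528335  f(a)=+3.553e-15  f'(a)=-2.984e+00  a ← 5.289744 − (+3.553e-15/-2.984e+00) = 5.289744
converged: |Δa| < 1e-12 after 5 iterations
sag = a·(cosh(S/(2a)) − 1) = 5.289744·(cosh(1.528335) − 1) = 7.478083
T_max/T_min = cosh(S/(2a)) = 2.413695

a=5.290 sag=7.478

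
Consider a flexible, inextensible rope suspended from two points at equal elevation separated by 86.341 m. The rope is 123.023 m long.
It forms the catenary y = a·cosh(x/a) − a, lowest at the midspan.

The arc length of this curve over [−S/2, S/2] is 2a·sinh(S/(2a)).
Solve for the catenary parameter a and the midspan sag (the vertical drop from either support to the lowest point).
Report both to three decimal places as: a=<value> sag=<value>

seed: a₀ = √(S³/(24(L−S))) = √(86.341³/(24·36.682)) = 27.039178
iter 1: u=1.596591  f(a)=+4.969e+00  f'(a)=-3.471e+00  a ← 27.039178 − (+4.969e+00/-3.471e+00) = 28.470892
iter 2: u=1.516303  f(a)=+4.220e-01  f'(a)=-2.904e+00  a ← 28.470892 − (+4.220e-01/-2.904e+00) = 28.616185
iter 3: u=1.508604  f(a)=+3.667e-03  f'(a)=-2.854e+00  a ← 28.616185 − (+3.667e-03/-2.854e+00) = 28.617470
iter 4: u=1.508537  f(a)=+2.821e-07  f'(a)=-2.854e+00  a ← 28.617470 − (+2.821e-07/-2.854e+00) = 28.617470
iter 5: u=1.508537  f(a)=+2.842e-14  f'(a)=-2.854e+00  a ← 28.617470 − (+2.842e-14/-2.854e+00) = 28.617470
converged: |Δa| < 1e-12 after 5 iterations
sag = a·(cosh(S/(2a)) − 1) = 28.617470·(cosh(1.508537) − 1) = 39.225173
T_max/T_min = cosh(S/(2a)) = 2.370672

a=28.617 sag=39.225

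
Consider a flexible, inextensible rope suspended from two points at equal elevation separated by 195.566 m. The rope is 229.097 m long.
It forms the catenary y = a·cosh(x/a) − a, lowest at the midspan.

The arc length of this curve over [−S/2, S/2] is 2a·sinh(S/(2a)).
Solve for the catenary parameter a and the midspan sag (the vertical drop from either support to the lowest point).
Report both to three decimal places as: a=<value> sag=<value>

seed: a₀ = √(S³/(24(L−S))) = √(195.566³/(24·33.531)) = 96.407574
iter 1: u=1.014267  f(a)=+1.768e+00  f'(a)=-7.698e-01  a ← 96.407574 − (+1.768e+00/-7.698e-01) = 98.703588
iter 2: u=0.990673  f(a)=+6.512e-02  f'(a)=-7.141e-01  a ← 98.703588 − (+6.512e-02/-7.141e-01) = 98.794776
iter 3: u=0.989759  f(a)=+9.585e-05  f'(a)=-7.120e-01  a ← 98.794776 − (+9.585e-05/-7.120e-01) = 98.794911
iter 4: u=0.989757  f(a)=+2.084e-10  f'(a)=-7.120e-01  a ← 98.794911 − (+2.084e-10/-7.120e-01) = 98.794911
iter 5: u=0.989757  f(a)=+5.684e-14  f'(a)=-7.120e-01  a ← 98.794911 − (+5.684e-14/-7.120e-01) = 98.794911
converged: |Δa| < 1e-12 after 5 iterations
sag = a·(cosh(S/(2a)) − 1) = 98.794911·(cosh(0.989757) − 1) = 52.472380
T_max/T_min = cosh(S/(2a)) = 1.531124

a=98.795 sag=52.472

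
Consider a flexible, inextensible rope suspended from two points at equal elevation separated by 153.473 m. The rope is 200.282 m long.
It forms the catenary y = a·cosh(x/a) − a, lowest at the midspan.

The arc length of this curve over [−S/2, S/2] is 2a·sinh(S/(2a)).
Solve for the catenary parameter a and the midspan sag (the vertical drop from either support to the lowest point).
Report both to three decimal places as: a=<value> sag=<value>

a=59.157 sag=57.152

seed: a₀ = √(S³/(24(L−S))) = √(153.473³/(24·46.809)) = 56.725414
iter 1: u=1.352771  f(a)=+4.474e+00  f'(a)=-1.973e+00  a ← 56.725414 − (+4.474e+00/-1.973e+00) = 58.993467
iter 2: u=1.300763  f(a)=+2.823e-01  f'(a)=-1.731e+00  a ← 58.993467 − (+2.823e-01/-1.731e+00) = 59.156582
iter 3: u=1.297176  f(a)=+1.292e-03  f'(a)=-1.715e+00  a ← 59.156582 − (+1.292e-03/-1.715e+00) = 59.157335
iter 4: u=1.297160  f(a)=+2.731e-08  f'(a)=-1.715e+00  a ← 59.157335 − (+2.731e-08/-1.715e+00) = 59.157335
iter 5: u=1.297160  f(a)=-5.684e-14  f'(a)=-1.715e+00  a ← 59.157335 − (-5.684e-14/-1.715e+00) = 59.157335
converged: |Δa| < 1e-12 after 5 iterations
sag = a·(cosh(S/(2a)) − 1) = 59.157335·(cosh(1.297160) − 1) = 57.151780
T_max/T_min = cosh(S/(2a)) = 1.966098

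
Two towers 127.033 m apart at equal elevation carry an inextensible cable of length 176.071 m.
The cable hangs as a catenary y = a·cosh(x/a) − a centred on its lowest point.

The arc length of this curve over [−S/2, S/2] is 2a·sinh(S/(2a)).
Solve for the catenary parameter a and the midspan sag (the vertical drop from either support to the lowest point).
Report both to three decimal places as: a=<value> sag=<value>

a=43.965 sag=54.438

seed: a₀ = √(S³/(24(L−S))) = √(127.033³/(24·49.038)) = 41.735232
iter 1: u=1.521892  f(a)=+6.002e+00  f'(a)=-2.941e+00  a ← 41.735232 − (+6.002e+00/-2.941e+00) = 43.776013
iter 2: u=1.450943  f(a)=+4.684e-01  f'(a)=-2.499e+00  a ← 43.776013 − (+4.684e-01/-2.499e+00) = 43.963458
iter 3: u=1.444757  f(a)=+3.385e-03  f'(a)=-2.463e+00  a ← 43.963458 − (+3.385e-03/-2.463e+00) = 43.964833
iter 4: u=1.444712  f(a)=+1.796e-07  f'(a)=-2.462e+00  a ← 43.964833 − (+1.796e-07/-2.462e+00) = 43.964833
iter 5: u=1.444712  f(a)=+0.000e+00  f'(a)=-2.462e+00  a ← 43.964833 − (+0.000e+00/-2.462e+00) = 43.964833
converged: |Δa| < 1e-12 after 5 iterations
sag = a·(cosh(S/(2a)) − 1) = 43.964833·(cosh(1.444712) − 1) = 54.438195
T_max/T_min = cosh(S/(2a)) = 2.238221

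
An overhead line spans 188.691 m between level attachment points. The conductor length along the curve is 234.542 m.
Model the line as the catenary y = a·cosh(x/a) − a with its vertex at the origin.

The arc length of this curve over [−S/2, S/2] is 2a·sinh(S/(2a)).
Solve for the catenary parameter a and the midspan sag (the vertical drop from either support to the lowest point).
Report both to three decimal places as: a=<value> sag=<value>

a=80.837 sag=61.596

seed: a₀ = √(S³/(24(L−S))) = √(188.691³/(24·45.851)) = 78.135204
iter 1: u=1.207465  f(a)=+3.461e+00  f'(a)=-1.354e+00  a ← 78.135204 − (+3.461e+00/-1.354e+00) = 80.691438
iter 2: u=1.169213  f(a)=+1.771e-01  f'(a)=-1.219e+00  a ← 80.691438 − (+1.771e-01/-1.219e+00) = 80.836769
iter 3: u=1.167111  f(a)=+5.191e-04  f'(a)=-1.211e+00  a ← 80.836769 − (+5.191e-04/-1.211e+00) = 80.837198
iter 4: u=1.167105  f(a)=+4.488e-09  f'(a)=-1.211e+00  a ← 80.837198 − (+4.488e-09/-1.211e+00) = 80.837198
iter 5: u=1.167105  f(a)=+2.842e-14  f'(a)=-1.211e+00  a ← 80.837198 − (+2.842e-14/-1.211e+00) = 80.837198
converged: |Δa| < 1e-12 after 5 iterations
sag = a·(cosh(S/(2a)) − 1) = 80.837198·(cosh(1.167105) − 1) = 61.595734
T_max/T_min = cosh(S/(2a)) = 1.761973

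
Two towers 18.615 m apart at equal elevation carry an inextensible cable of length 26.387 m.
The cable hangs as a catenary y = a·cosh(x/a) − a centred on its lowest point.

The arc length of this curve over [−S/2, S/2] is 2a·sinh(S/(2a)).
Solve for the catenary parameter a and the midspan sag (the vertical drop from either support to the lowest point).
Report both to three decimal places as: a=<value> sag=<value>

a=6.218 sag=8.367

seed: a₀ = √(S³/(24(L−S))) = √(18.615³/(24·7.772)) = 5.880612
iter 1: u=1.582743  f(a)=+1.034e+00  f'(a)=-3.367e+00  a ← 5.880612 − (+1.034e+00/-3.367e+00) = 6.187548
iter 2: u=1.504231  f(a)=+8.644e-02  f'(a)=-2.826e+00  a ← 6.187548 − (+8.644e-02/-2.826e+00) = 6.218136
iter 3: u=1.496831  f(a)=+7.264e-04  f'(a)=-2.778e+00  a ← 6.218136 − (+7.264e-04/-2.778e+00) = 6.218398
iter 4: u=1.496768  f(a)=+5.225e-08  f'(a)=-2.778e+00  a ← 6.218398 − (+5.225e-08/-2.778e+00) = 6.218398
iter 5: u=1.496768  f(a)=+3.553e-15  f'(a)=-2.778e+00  a ← 6.218398 − (+3.553e-15/-2.778e+00) = 6.218398
converged: |Δa| < 1e-12 after 5 iterations
sag = a·(cosh(S/(2a)) − 1) = 6.218398·(cosh(1.496768) − 1) = 8.367106
T_max/T_min = cosh(S/(2a)) = 2.345540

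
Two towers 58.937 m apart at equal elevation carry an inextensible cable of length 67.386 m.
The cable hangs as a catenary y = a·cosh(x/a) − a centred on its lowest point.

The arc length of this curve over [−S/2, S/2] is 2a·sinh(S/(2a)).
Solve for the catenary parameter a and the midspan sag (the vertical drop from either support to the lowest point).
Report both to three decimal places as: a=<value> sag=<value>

a=32.436 sag=14.333

seed: a₀ = √(S³/(24(L−S))) = √(58.937³/(24·8.449)) = 31.774137
iter 1: u=0.927437  f(a)=+3.709e-01  f'(a)=-5.790e-01  a ← 31.774137 − (+3.709e-01/-5.790e-01) = 32.414732
iter 2: u=0.909108  f(a)=+1.151e-02  f'(a)=-5.435e-01  a ← 32.414732 − (+1.151e-02/-5.435e-01) = 32.435914
iter 3: u=0.908515  f(a)=+1.188e-05  f'(a)=-5.424e-01  a ← 32.435914 − (+1.188e-05/-5.424e-01) = 32.435936
iter 4: u=0.908514  f(a)=+1.266e-11  f'(a)=-5.424e-01  a ← 32.435936 − (+1.266e-11/-5.424e-01) = 32.435936
converged: |Δa| < 1e-12 after 4 iterations
sag = a·(cosh(S/(2a)) − 1) = 32.435936·(cosh(0.908514) − 1) = 14.332731
T_max/T_min = cosh(S/(2a)) = 1.441878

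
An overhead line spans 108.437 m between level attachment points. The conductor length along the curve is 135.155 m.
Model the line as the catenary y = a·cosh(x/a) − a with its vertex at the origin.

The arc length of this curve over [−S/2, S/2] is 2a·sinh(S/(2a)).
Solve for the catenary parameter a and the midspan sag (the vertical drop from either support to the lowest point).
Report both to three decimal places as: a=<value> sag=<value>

a=46.155 sag=35.680

seed: a₀ = √(S³/(24(L−S))) = √(108.437³/(24·26.718)) = 44.592174
iter 1: u=1.215875  f(a)=+2.046e+00  f'(a)=-1.385e+00  a ← 44.592174 − (+2.046e+00/-1.385e+00) = 46.069250
iter 2: u=1.176891  f(a)=+1.061e-01  f'(a)=-1.245e+00  a ← 46.069250 − (+1.061e-01/-1.245e+00) = 46.154440
iter 3: u=1.174719  f(a)=+3.194e-04  f'(a)=-1.237e+00  a ← 46.154440 − (+3.194e-04/-1.237e+00) = 46.154698
iter 4: u=1.174712  f(a)=+2.917e-09  f'(a)=-1.237e+00  a ← 46.154698 − (+2.917e-09/-1.237e+00) = 46.154698
iter 5: u=1.174712  f(a)=-2.842e-14  f'(a)=-1.237e+00  a ← 46.154698 − (-2.842e-14/-1.237e+00) = 46.154698
converged: |Δa| < 1e-12 after 5 iterations
sag = a·(cosh(S/(2a)) − 1) = 46.154698·(cosh(1.174712) − 1) = 35.680347
T_max/T_min = cosh(S/(2a)) = 1.773060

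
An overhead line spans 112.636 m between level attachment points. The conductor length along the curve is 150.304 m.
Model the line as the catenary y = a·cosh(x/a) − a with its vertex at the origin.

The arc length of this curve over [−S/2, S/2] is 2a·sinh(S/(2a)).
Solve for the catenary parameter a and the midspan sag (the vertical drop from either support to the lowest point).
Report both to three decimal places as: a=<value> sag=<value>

seed: a₀ = √(S³/(24(L−S))) = √(112.636³/(24·37.668)) = 39.757945
iter 1: u=1.416522  f(a)=+3.965e+00  f'(a)=-2.303e+00  a ← 39.757945 − (+3.965e+00/-2.303e+00) = 41.479246
iter 2: u=1.357739  f(a)=+2.720e-01  f'(a)=-1.997e+00  a ← 41.479246 − (+2.720e-01/-1.997e+00) = 41.615447
iter 3: u=1.353296  f(a)=+1.489e-03  f'(a)=-1.975e+00  a ← 41.615447 − (+1.489e-03/-1.975e+00) = 41.616201
iter 4: u=1.353271  f(a)=+4.516e-08  f'(a)=-1.975e+00  a ← 41.616201 − (+4.516e-08/-1.975e+00) = 41.616201
iter 5: u=1.353271  f(a)=+2.842e-14  f'(a)=-1.975e+00  a ← 41.616201 − (+2.842e-14/-1.975e+00) = 41.616201
converged: |Δa| < 1e-12 after 5 iterations
sag = a·(cosh(S/(2a)) − 1) = 41.616201·(cosh(1.353271) − 1) = 44.289161
T_max/T_min = cosh(S/(2a)) = 2.064229

a=41.616 sag=44.289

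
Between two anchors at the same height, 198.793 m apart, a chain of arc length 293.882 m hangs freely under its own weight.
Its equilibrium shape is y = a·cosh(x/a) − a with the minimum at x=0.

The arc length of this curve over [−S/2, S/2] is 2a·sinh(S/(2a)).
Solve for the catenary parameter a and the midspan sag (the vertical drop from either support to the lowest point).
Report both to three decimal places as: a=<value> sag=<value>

a=62.490 sag=97.187

seed: a₀ = √(S³/(24(L−S))) = √(198.793³/(24·95.089)) = 58.671997
iter 1: u=1.694105  f(a)=+1.462e+01  f'(a)=-4.272e+00  a ← 58.671997 − (+1.462e+01/-4.272e+00) = 62.093109
iter 2: u=1.600765  f(a)=+1.376e+00  f'(a)=-3.503e+00  a ← 62.093109 − (+1.376e+00/-3.503e+00) = 62.485928
iter 3: u=1.590702  f(a)=+1.499e-02  f'(a)=-3.427e+00  a ← 62.485928 − (+1.499e-02/-3.427e+00) = 62.490303
iter 4: u=1.590591  f(a)=+1.822e-06  f'(a)=-3.426e+00  a ← 62.490303 − (+1.822e-06/-3.426e+00) = 62.490303
iter 5: u=1.590591  f(a)=+0.000e+00  f'(a)=-3.426e+00  a ← 62.490303 − (+0.000e+00/-3.426e+00) = 62.490303
converged: |Δa| < 1e-12 after 5 iterations
sag = a·(cosh(S/(2a)) − 1) = 62.490303·(cosh(1.590591) − 1) = 97.186544
T_max/T_min = cosh(S/(2a)) = 2.555226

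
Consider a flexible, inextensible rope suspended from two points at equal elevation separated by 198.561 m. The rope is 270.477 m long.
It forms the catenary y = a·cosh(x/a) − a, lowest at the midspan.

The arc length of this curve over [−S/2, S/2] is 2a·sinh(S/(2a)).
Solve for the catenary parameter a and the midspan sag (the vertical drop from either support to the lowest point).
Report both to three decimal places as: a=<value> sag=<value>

seed: a₀ = √(S³/(24(L−S))) = √(198.561³/(24·71.916)) = 67.347665
iter 1: u=1.474149  f(a)=+8.231e+00  f'(a)=-2.637e+00  a ← 67.347665 − (+8.231e+00/-2.637e+00) = 70.468631
iter 2: u=1.408861  f(a)=+6.067e-01  f'(a)=-2.262e+00  a ← 70.468631 − (+6.067e-01/-2.262e+00) = 70.736910
iter 3: u=1.403518  f(a)=+3.877e-03  f'(a)=-2.233e+00  a ← 70.736910 − (+3.877e-03/-2.233e+00) = 70.738646
iter 4: u=1.403483  f(a)=+1.605e-07  f'(a)=-2.233e+00  a ← 70.738646 − (+1.605e-07/-2.233e+00) = 70.738646
iter 5: u=1.403483  f(a)=+5.684e-14  f'(a)=-2.233e+00  a ← 70.738646 − (+5.684e-14/-2.233e+00) = 70.738646
converged: |Δa| < 1e-12 after 5 iterations
sag = a·(cosh(S/(2a)) − 1) = 70.738646·(cosh(1.403483) − 1) = 81.883135
T_max/T_min = cosh(S/(2a)) = 2.157545

a=70.739 sag=81.883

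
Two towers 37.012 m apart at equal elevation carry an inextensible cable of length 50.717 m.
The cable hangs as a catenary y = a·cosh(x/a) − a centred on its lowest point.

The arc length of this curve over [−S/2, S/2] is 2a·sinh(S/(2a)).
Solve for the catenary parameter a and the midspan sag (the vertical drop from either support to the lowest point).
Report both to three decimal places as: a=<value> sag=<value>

a=13.054 sag=15.467

seed: a₀ = √(S³/(24(L−S))) = √(37.012³/(24·13.705)) = 12.415628
iter 1: u=1.490541  f(a)=+1.605e+00  f'(a)=-2.739e+00  a ← 12.415628 − (+1.605e+00/-2.739e+00) = 13.001843
iter 2: u=1.423337  f(a)=+1.207e-01  f'(a)=-2.341e+00  a ← 13.001843 − (+1.207e-01/-2.341e+00) = 13.053406
iter 3: u=1.417714  f(a)=+8.050e-04  f'(a)=-2.310e+00  a ← 13.053406 − (+8.050e-04/-2.310e+00) = 13.053755
iter 4: u=1.417676  f(a)=+3.633e-08  f'(a)=-2.310e+00  a ← 13.053755 − (+3.633e-08/-2.310e+00) = 13.053755
iter 5: u=1.417676  f(a)=+1.421e-14  f'(a)=-2.310e+00  a ← 13.053755 − (+1.421e-14/-2.310e+00) = 13.053755
converged: |Δa| < 1e-12 after 5 iterations
sag = a·(cosh(S/(2a)) − 1) = 13.053755·(cosh(1.417676) − 1) = 15.467361
T_max/T_min = cosh(S/(2a)) = 2.184897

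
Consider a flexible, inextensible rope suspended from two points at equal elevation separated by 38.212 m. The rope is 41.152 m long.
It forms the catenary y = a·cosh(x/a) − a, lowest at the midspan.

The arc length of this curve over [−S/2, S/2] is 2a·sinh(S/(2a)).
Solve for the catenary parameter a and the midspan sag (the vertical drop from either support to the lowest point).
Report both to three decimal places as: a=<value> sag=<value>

seed: a₀ = √(S³/(24(L−S))) = √(38.212³/(24·2.940)) = 28.120327
iter 1: u=0.679437  f(a)=+6.861e-02  f'(a)=-2.189e-01  a ← 28.120327 − (+6.861e-02/-2.189e-01) = 28.433741
iter 2: u=0.671948  f(a)=+1.164e-03  f'(a)=-2.115e-01  a ← 28.433741 − (+1.164e-03/-2.115e-01) = 28.439244
iter 3: u=0.671818  f(a)=+3.478e-07  f'(a)=-2.114e-01  a ← 28.439244 − (+3.478e-07/-2.114e-01) = 28.439245
iter 4: u=0.671818  f(a)=+3.553e-14  f'(a)=-2.114e-01  a ← 28.439245 − (+3.553e-14/-2.114e-01) = 28.439245
converged: |Δa| < 1e-12 after 4 iterations
sag = a·(cosh(S/(2a)) − 1) = 28.439245·(cosh(0.671818) − 1) = 6.662926
T_max/T_min = cosh(S/(2a)) = 1.234286

a=28.439 sag=6.663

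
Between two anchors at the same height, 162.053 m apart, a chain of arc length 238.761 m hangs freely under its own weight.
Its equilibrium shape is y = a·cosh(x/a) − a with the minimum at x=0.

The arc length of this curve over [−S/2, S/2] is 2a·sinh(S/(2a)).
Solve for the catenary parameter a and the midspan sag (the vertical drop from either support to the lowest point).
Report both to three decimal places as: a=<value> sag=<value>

a=51.179 sag=78.710

seed: a₀ = √(S³/(24(L−S))) = √(162.053³/(24·76.708)) = 48.079469
iter 1: u=1.685262  f(a)=+1.166e+01  f'(a)=-4.194e+00  a ← 48.079469 − (+1.166e+01/-4.194e+00) = 50.859450
iter 2: u=1.593145  f(a)=+1.088e+00  f'(a)=-3.445e+00  a ← 50.859450 − (+1.088e+00/-3.445e+00) = 51.175191
iter 3: u=1.583316  f(a)=+1.162e-02  f'(a)=-3.372e+00  a ← 51.175191 − (+1.162e-02/-3.372e+00) = 51.178636
iter 4: u=1.583209  f(a)=+1.357e-06  f'(a)=-3.371e+00  a ← 51.178636 − (+1.357e-06/-3.371e+00) = 51.178637
iter 5: u=1.583209  f(a)=+0.000e+00  f'(a)=-3.371e+00  a ← 51.178637 − (+0.000e+00/-3.371e+00) = 51.178637
converged: |Δa| < 1e-12 after 5 iterations
sag = a·(cosh(S/(2a)) − 1) = 51.178637·(cosh(1.583209) − 1) = 78.709610
T_max/T_min = cosh(S/(2a)) = 2.537939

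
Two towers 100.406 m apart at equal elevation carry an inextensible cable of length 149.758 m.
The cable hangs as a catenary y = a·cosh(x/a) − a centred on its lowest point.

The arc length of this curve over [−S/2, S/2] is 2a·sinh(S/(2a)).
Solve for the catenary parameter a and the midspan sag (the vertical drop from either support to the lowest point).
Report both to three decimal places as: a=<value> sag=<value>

seed: a₀ = √(S³/(24(L−S))) = √(100.406³/(24·49.352)) = 29.233546
iter 1: u=1.717308  f(a)=+7.810e+00  f'(a)=-4.483e+00  a ← 29.233546 − (+7.810e+00/-4.483e+00) = 30.975662
iter 2: u=1.620724  f(a)=+7.526e-01  f'(a)=-3.657e+00  a ← 30.975662 − (+7.526e-01/-3.657e+00) = 31.181448
iter 3: u=1.610028  f(a)=+8.634e-03  f'(a)=-3.574e+00  a ← 31.181448 − (+8.634e-03/-3.574e+00) = 31.183864
iter 4: u=1.609903  f(a)=+1.165e-06  f'(a)=-3.573e+00  a ← 31.183864 − (+1.165e-06/-3.573e+00) = 31.183864
iter 5: u=1.609903  f(a)=+5.684e-14  f'(a)=-3.573e+00  a ← 31.183864 − (+5.684e-14/-3.573e+00) = 31.183864
converged: |Δa| < 1e-12 after 5 iterations
sag = a·(cosh(S/(2a)) − 1) = 31.183864·(cosh(1.609903) − 1) = 49.929008
T_max/T_min = cosh(S/(2a)) = 2.601117

a=31.184 sag=49.929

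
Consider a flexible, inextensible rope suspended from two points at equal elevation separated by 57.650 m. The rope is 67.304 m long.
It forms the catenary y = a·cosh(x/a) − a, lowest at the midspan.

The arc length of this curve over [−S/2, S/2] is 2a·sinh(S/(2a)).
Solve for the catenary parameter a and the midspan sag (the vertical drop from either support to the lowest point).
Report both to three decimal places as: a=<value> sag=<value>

a=29.453 sag=15.268

seed: a₀ = √(S³/(24(L−S))) = √(57.650³/(24·9.654)) = 28.756743
iter 1: u=1.002374  f(a)=+4.968e-01  f'(a)=-7.414e-01  a ← 28.756743 − (+4.968e-01/-7.414e-01) = 29.426815
iter 2: u=0.979549  f(a)=+1.789e-02  f'(a)=-6.888e-01  a ← 29.426815 − (+1.789e-02/-6.888e-01) = 29.452792
iter 3: u=0.978685  f(a)=+2.514e-05  f'(a)=-6.869e-01  a ← 29.452792 − (+2.514e-05/-6.869e-01) = 29.452829
iter 4: u=0.978684  f(a)=+4.977e-11  f'(a)=-6.869e-01  a ← 29.452829 − (+4.977e-11/-6.869e-01) = 29.452829
iter 5: u=0.978684  f(a)=+1.421e-14  f'(a)=-6.869e-01  a ← 29.452829 − (+1.421e-14/-6.869e-01) = 29.452829
converged: |Δa| < 1e-12 after 5 iterations
sag = a·(cosh(S/(2a)) − 1) = 29.452829·(cosh(0.978684) − 1) = 15.267706
T_max/T_min = cosh(S/(2a)) = 1.518378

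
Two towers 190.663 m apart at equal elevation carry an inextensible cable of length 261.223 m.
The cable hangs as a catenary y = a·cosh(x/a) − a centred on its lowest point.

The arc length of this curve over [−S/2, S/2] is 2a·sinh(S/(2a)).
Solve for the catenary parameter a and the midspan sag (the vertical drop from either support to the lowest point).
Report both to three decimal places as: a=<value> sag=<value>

a=67.262 sag=79.651

seed: a₀ = √(S³/(24(L−S))) = √(190.663³/(24·70.560)) = 63.975653
iter 1: u=1.490122  f(a)=+8.261e+00  f'(a)=-2.736e+00  a ← 63.975653 − (+8.261e+00/-2.736e+00) = 66.994888
iter 2: u=1.422967  f(a)=+6.208e-01  f'(a)=-2.339e+00  a ← 66.994888 − (+6.208e-01/-2.339e+00) = 67.260301
iter 3: u=1.417352  f(a)=+4.136e-03  f'(a)=-2.308e+00  a ← 67.260301 − (+4.136e-03/-2.308e+00) = 67.262093
iter 4: u=1.417314  f(a)=+1.862e-07  f'(a)=-2.308e+00  a ← 67.262093 − (+1.862e-07/-2.308e+00) = 67.262093
iter 5: u=1.417314  f(a)=-5.684e-14  f'(a)=-2.308e+00  a ← 67.262093 − (-5.684e-14/-2.308e+00) = 67.262093
converged: |Δa| < 1e-12 after 5 iterations
sag = a·(cosh(S/(2a)) − 1) = 67.262093·(cosh(1.417314) − 1) = 79.651327
T_max/T_min = cosh(S/(2a)) = 2.184193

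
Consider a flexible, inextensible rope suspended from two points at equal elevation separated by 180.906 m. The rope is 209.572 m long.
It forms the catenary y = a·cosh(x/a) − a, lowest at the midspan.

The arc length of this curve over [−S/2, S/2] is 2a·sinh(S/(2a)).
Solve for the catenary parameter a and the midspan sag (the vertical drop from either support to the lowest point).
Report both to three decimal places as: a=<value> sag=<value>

a=94.895 sag=46.474

seed: a₀ = √(S³/(24(L−S))) = √(180.906³/(24·28.666)) = 92.766311
iter 1: u=0.975063  f(a)=+1.394e+00  f'(a)=-6.788e-01  a ← 92.766311 − (+1.394e+00/-6.788e-01) = 94.819837
iter 2: u=0.953946  f(a)=+4.763e-02  f'(a)=-6.331e-01  a ← 94.819837 − (+4.763e-02/-6.331e-01) = 94.895066
iter 3: u=0.953190  f(a)=+5.997e-05  f'(a)=-6.315e-01  a ← 94.895066 − (+5.997e-05/-6.315e-01) = 94.895161
iter 4: u=0.953189  f(a)=+9.533e-11  f'(a)=-6.315e-01  a ← 94.895161 − (+9.533e-11/-6.315e-01) = 94.895161
iter 5: u=0.953189  f(a)=-2.842e-14  f'(a)=-6.315e-01  a ← 94.895161 − (-2.842e-14/-6.315e-01) = 94.895161
converged: |Δa| < 1e-12 after 5 iterations
sag = a·(cosh(S/(2a)) − 1) = 94.895161·(cosh(0.953189) − 1) = 46.473850
T_max/T_min = cosh(S/(2a)) = 1.489739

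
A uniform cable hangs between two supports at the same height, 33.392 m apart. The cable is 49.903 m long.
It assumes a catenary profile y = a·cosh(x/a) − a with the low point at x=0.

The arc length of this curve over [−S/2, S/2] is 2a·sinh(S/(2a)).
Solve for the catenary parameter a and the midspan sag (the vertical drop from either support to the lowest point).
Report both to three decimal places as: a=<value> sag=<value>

seed: a₀ = √(S³/(24(L−S))) = √(33.392³/(24·16.511)) = 9.693293
iter 1: u=1.722428  f(a)=+2.630e+00  f'(a)=-4.531e+00  a ← 9.693293 − (+2.630e+00/-4.531e+00) = 10.273695
iter 2: u=1.625121  f(a)=+2.547e-01  f'(a)=-3.692e+00  a ← 10.273695 − (+2.547e-01/-3.692e+00) = 10.342682
iter 3: u=1.614282  f(a)=+2.955e-03  f'(a)=-3.607e+00  a ← 10.342682 − (+2.955e-03/-3.607e+00) = 10.343501
iter 4: u=1.614154  f(a)=+4.080e-07  f'(a)=-3.606e+00  a ← 10.343501 − (+4.080e-07/-3.606e+00) = 10.343501
iter 5: u=1.614154  f(a)=+2.132e-14  f'(a)=-3.606e+00  a ← 10.343501 − (+2.132e-14/-3.606e+00) = 10.343501
converged: |Δa| < 1e-12 after 5 iterations
sag = a·(cosh(S/(2a)) − 1) = 10.343501·(cosh(1.614154) − 1) = 16.666967
T_max/T_min = cosh(S/(2a)) = 2.611347

a=10.344 sag=16.667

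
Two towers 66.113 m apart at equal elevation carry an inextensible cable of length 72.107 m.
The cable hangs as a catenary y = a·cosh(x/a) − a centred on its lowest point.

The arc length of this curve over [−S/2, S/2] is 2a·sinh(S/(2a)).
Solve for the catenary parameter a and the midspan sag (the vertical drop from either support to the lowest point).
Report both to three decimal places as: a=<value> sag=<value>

a=45.417 sag=12.571

seed: a₀ = √(S³/(24(L−S))) = √(66.113³/(24·5.994)) = 44.819428
iter 1: u=0.737548  f(a)=+1.652e-01  f'(a)=-2.823e-01  a ← 44.819428 − (+1.652e-01/-2.823e-01) = 45.404453
iter 2: u=0.728045  f(a)=+3.289e-03  f'(a)=-2.712e-01  a ← 45.404453 − (+3.289e-03/-2.712e-01) = 45.416583
iter 3: u=0.727851  f(a)=+1.364e-06  f'(a)=-2.709e-01  a ← 45.416583 − (+1.364e-06/-2.709e-01) = 45.416588
iter 4: u=0.727851  f(a)=+2.416e-13  f'(a)=-2.709e-01  a ← 45.416588 − (+2.416e-13/-2.709e-01) = 45.416588
converged: |Δa| < 1e-12 after 4 iterations
sag = a·(cosh(S/(2a)) − 1) = 45.416588·(cosh(0.727851) − 1) = 12.570663
T_max/T_min = cosh(S/(2a)) = 1.276786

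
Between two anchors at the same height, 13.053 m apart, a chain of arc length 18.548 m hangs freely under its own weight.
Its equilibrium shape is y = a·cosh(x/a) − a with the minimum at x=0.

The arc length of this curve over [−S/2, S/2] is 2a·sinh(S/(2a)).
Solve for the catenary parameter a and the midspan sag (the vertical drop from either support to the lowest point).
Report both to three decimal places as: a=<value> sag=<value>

a=4.344 sag=5.897

seed: a₀ = √(S³/(24(L−S))) = √(13.053³/(24·5.495)) = 4.106540
iter 1: u=1.589294  f(a)=+7.372e-01  f'(a)=-3.416e+00  a ← 4.106540 − (+7.372e-01/-3.416e+00) = 4.322345
iter 2: u=1.509944  f(a)=+6.210e-02  f'(a)=-2.863e+00  a ← 4.322345 − (+6.210e-02/-2.863e+00) = 4.344037
iter 3: u=1.502404  f(a)=+5.302e-04  f'(a)=-2.814e+00  a ← 4.344037 − (+5.302e-04/-2.814e+00) = 4.344226
iter 4: u=1.502339  f(a)=+3.938e-08  f'(a)=-2.814e+00  a ← 4.344226 − (+3.938e-08/-2.814e+00) = 4.344226
iter 5: u=1.502339  f(a)=+0.000e+00  f'(a)=-2.814e+00  a ← 4.344226 − (+0.000e+00/-2.814e+00) = 4.344226
converged: |Δa| < 1e-12 after 5 iterations
sag = a·(cosh(S/(2a)) − 1) = 4.344226·(cosh(1.502339) − 1) = 5.896837
T_max/T_min = cosh(S/(2a)) = 2.357397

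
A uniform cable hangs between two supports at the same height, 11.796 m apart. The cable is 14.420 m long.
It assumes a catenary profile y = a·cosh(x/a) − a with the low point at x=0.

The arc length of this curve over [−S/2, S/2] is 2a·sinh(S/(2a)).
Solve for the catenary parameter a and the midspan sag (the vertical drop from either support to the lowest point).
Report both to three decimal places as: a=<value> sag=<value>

seed: a₀ = √(S³/(24(L−S))) = √(11.796³/(24·2.624)) = 5.105222
iter 1: u=1.155288  f(a)=+1.808e-01  f'(a)=-1.172e+00  a ← 5.105222 − (+1.808e-01/-1.172e+00) = 5.259488
iter 2: u=1.121402  f(a)=+8.518e-03  f'(a)=-1.064e+00  a ← 5.259488 − (+8.518e-03/-1.064e+00) = 5.267495
iter 3: u=1.119697  f(a)=+2.098e-05  f'(a)=-1.059e+00  a ← 5.267495 − (+2.098e-05/-1.059e+00) = 5.267515
iter 4: u=1.119693  f(a)=+1.280e-10  f'(a)=-1.059e+00  a ← 5.267515 − (+1.280e-10/-1.059e+00) = 5.267515
iter 5: u=1.119693  f(a)=+0.000e+00  f'(a)=-1.059e+00  a ← 5.267515 − (+0.000e+00/-1.059e+00) = 5.267515
converged: |Δa| < 1e-12 after 5 iterations
sag = a·(cosh(S/(2a)) − 1) = 5.267515·(cosh(1.119693) − 1) = 3.661696
T_max/T_min = cosh(S/(2a)) = 1.695147

a=5.268 sag=3.662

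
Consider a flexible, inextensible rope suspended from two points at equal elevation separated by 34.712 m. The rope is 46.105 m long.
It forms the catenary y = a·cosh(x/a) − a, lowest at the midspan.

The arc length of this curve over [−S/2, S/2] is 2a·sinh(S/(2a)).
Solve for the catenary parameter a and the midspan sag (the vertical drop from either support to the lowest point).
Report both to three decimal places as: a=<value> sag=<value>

seed: a₀ = √(S³/(24(L−S))) = √(34.712³/(24·11.393)) = 12.367866
iter 1: u=1.403314  f(a)=+1.176e+00  f'(a)=-2.232e+00  a ← 12.367866 − (+1.176e+00/-2.232e+00) = 12.894776
iter 2: u=1.345971  f(a)=+7.932e-02  f'(a)=-1.940e+00  a ← 12.894776 − (+7.932e-02/-1.940e+00) = 12.935665
iter 3: u=1.341717  f(a)=+4.187e-04  f'(a)=-1.919e+00  a ← 12.935665 − (+4.187e-04/-1.919e+00) = 12.935884
iter 4: u=1.341694  f(a)=+1.180e-08  f'(a)=-1.919e+00  a ← 12.935884 − (+1.180e-08/-1.919e+00) = 12.935884
iter 5: u=1.341694  f(a)=+0.000e+00  f'(a)=-1.919e+00  a ← 12.935884 − (+0.000e+00/-1.919e+00) = 12.935884
converged: |Δa| < 1e-12 after 5 iterations
sag = a·(cosh(S/(2a)) − 1) = 12.935884·(cosh(1.341694) − 1) = 13.498088
T_max/T_min = cosh(S/(2a)) = 2.043461

a=12.936 sag=13.498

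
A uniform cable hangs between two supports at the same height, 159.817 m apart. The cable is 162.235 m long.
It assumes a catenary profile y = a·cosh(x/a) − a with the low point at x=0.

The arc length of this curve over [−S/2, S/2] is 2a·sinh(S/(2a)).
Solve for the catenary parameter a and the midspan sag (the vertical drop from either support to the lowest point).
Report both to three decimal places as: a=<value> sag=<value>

seed: a₀ = √(S³/(24(L−S))) = √(159.817³/(24·2.418)) = 265.216593
iter 1: u=0.301295  f(a)=+1.100e-02  f'(a)=-1.840e-02  a ← 265.216593 − (+1.100e-02/-1.840e-02) = 265.814353
iter 2: u=0.300618  f(a)=+3.730e-05  f'(a)=-1.828e-02  a ← 265.814353 − (+3.730e-05/-1.828e-02) = 265.816394
iter 3: u=0.300615  f(a)=+4.321e-10  f'(a)=-1.828e-02  a ← 265.816394 − (+4.321e-10/-1.828e-02) = 265.816394
iter 4: u=0.300615  f(a)=+0.000e+00  f'(a)=-1.828e-02  a ← 265.816394 − (+0.000e+00/-1.828e-02) = 265.816394
converged: |Δa| < 1e-12 after 4 iterations
sag = a·(cosh(S/(2a)) − 1) = 265.816394·(cosh(0.300615) − 1) = 12.101587
T_max/T_min = cosh(S/(2a)) = 1.045526

a=265.816 sag=12.102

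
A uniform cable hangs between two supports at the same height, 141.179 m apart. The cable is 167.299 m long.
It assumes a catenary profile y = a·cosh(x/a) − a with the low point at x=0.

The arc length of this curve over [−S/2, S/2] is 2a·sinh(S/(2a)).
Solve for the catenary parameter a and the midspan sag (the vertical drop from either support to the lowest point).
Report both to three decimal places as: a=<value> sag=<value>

seed: a₀ = √(S³/(24(L−S))) = √(141.179³/(24·26.120)) = 66.998171
iter 1: u=1.053603  f(a)=+1.489e+00  f'(a)=-8.698e-01  a ← 66.998171 − (+1.489e+00/-8.698e-01) = 68.709727
iter 2: u=1.027358  f(a)=+5.895e-02  f'(a)=-8.021e-01  a ← 68.709727 − (+5.895e-02/-8.021e-01) = 68.783224
iter 3: u=1.026260  f(a)=+1.009e-04  f'(a)=-7.994e-01  a ← 68.783224 − (+1.009e-04/-7.994e-01) = 68.783350
iter 4: u=1.026259  f(a)=+2.967e-10  f'(a)=-7.994e-01  a ← 68.783350 − (+2.967e-10/-7.994e-01) = 68.783350
iter 5: u=1.026259  f(a)=+0.000e+00  f'(a)=-7.994e-01  a ← 68.783350 − (+0.000e+00/-7.994e-01) = 68.783350
converged: |Δa| < 1e-12 after 5 iterations
sag = a·(cosh(S/(2a)) − 1) = 68.783350·(cosh(1.026259) − 1) = 39.514333
T_max/T_min = cosh(S/(2a)) = 1.574475

a=68.783 sag=39.514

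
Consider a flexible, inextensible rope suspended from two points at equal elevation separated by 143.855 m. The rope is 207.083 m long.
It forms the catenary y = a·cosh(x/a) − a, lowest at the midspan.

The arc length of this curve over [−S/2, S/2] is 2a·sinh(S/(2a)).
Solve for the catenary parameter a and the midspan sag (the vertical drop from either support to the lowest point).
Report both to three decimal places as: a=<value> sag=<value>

a=46.960 sag=66.733

seed: a₀ = √(S³/(24(L−S))) = √(143.855³/(24·63.228)) = 44.292184
iter 1: u=1.623932  f(a)=+8.880e+00  f'(a)=-3.682e+00  a ← 44.292184 − (+8.880e+00/-3.682e+00) = 46.703689
iter 2: u=1.540082  f(a)=+7.768e-01  f'(a)=-3.064e+00  a ← 46.703689 − (+7.768e-01/-3.064e+00) = 46.957222
iter 3: u=1.531766  f(a)=+7.203e-03  f'(a)=-3.007e+00  a ← 46.957222 − (+7.203e-03/-3.007e+00) = 46.959618
iter 4: u=1.531688  f(a)=+6.320e-07  f'(a)=-3.007e+00  a ← 46.959618 − (+6.320e-07/-3.007e+00) = 46.959618
iter 5: u=1.531688  f(a)=+2.842e-14  f'(a)=-3.007e+00  a ← 46.959618 − (+2.842e-14/-3.007e+00) = 46.959618
converged: |Δa| < 1e-12 after 5 iterations
sag = a·(cosh(S/(2a)) − 1) = 46.959618·(cosh(1.531688) − 1) = 66.733161
T_max/T_min = cosh(S/(2a)) = 2.421075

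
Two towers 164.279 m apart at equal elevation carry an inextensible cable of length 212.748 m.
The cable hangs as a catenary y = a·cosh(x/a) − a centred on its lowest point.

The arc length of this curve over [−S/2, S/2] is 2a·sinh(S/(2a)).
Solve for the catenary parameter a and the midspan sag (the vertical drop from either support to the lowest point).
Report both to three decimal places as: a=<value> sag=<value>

seed: a₀ = √(S³/(24(L−S))) = √(164.279³/(24·48.469)) = 61.735565
iter 1: u=1.330505  f(a)=+4.475e+00  f'(a)=-1.866e+00  a ← 61.735565 − (+4.475e+00/-1.866e+00) = 64.133540
iter 2: u=1.280757  f(a)=+2.740e-01  f'(a)=-1.644e+00  a ← 64.133540 − (+2.740e-01/-1.644e+00) = 64.300168
iter 3: u=1.277438  f(a)=+1.175e-03  f'(a)=-1.630e+00  a ← 64.300168 − (+1.175e-03/-1.630e+00) = 64.300889
iter 4: u=1.277424  f(a)=+2.181e-08  f'(a)=-1.630e+00  a ← 64.300889 − (+2.181e-08/-1.630e+00) = 64.300889
iter 5: u=1.277424  f(a)=-2.842e-14  f'(a)=-1.630e+00  a ← 64.300889 − (-2.842e-14/-1.630e+00) = 64.300889
converged: |Δa| < 1e-12 after 5 iterations
sag = a·(cosh(S/(2a)) − 1) = 64.300889·(cosh(1.277424) − 1) = 59.997269
T_max/T_min = cosh(S/(2a)) = 1.933071

a=64.301 sag=59.997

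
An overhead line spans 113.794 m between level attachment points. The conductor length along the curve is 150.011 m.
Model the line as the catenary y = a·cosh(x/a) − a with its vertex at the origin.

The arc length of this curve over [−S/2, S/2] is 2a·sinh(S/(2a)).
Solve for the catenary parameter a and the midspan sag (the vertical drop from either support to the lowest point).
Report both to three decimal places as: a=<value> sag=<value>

a=43.011 sag=43.452

seed: a₀ = √(S³/(24(L−S))) = √(113.794³/(24·36.217)) = 41.173443
iter 1: u=1.381886  f(a)=+3.619e+00  f'(a)=-2.119e+00  a ← 41.173443 − (+3.619e+00/-2.119e+00) = 42.881612
iter 2: u=1.326839  f(a)=+2.374e-01  f'(a)=-1.849e+00  a ← 42.881612 − (+2.374e-01/-1.849e+00) = 43.010006
iter 3: u=1.322878  f(a)=+1.180e-03  f'(a)=-1.831e+00  a ← 43.010006 − (+1.180e-03/-1.831e+00) = 43.010651
iter 4: u=1.322858  f(a)=+2.949e-08  f'(a)=-1.831e+00  a ← 43.010651 − (+2.949e-08/-1.831e+00) = 43.010651
iter 5: u=1.322858  f(a)=+2.842e-14  f'(a)=-1.831e+00  a ← 43.010651 − (+2.842e-14/-1.831e+00) = 43.010651
converged: |Δa| < 1e-12 after 5 iterations
sag = a·(cosh(S/(2a)) − 1) = 43.010651·(cosh(1.322858) − 1) = 43.451718
T_max/T_min = cosh(S/(2a)) = 2.010255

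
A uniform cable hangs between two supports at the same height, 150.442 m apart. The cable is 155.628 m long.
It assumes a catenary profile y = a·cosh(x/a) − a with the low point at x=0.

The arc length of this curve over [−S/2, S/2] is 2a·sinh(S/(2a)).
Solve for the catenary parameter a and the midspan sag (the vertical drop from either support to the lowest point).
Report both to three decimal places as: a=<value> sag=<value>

seed: a₀ = √(S³/(24(L−S))) = √(150.442³/(24·5.186)) = 165.398578
iter 1: u=0.454786  f(a)=+5.390e-02  f'(a)=-6.402e-02  a ← 165.398578 − (+5.390e-02/-6.402e-02) = 166.240496
iter 2: u=0.452483  f(a)=+4.143e-04  f'(a)=-6.303e-02  a ← 166.240496 − (+4.143e-04/-6.303e-02) = 166.247068
iter 3: u=0.452465  f(a)=+2.490e-08  f'(a)=-6.303e-02  a ← 166.247068 − (+2.490e-08/-6.303e-02) = 166.247069
iter 4: u=0.452465  f(a)=+2.842e-14  f'(a)=-6.303e-02  a ← 166.247069 − (+2.842e-14/-6.303e-02) = 166.247069
converged: |Δa| < 1e-12 after 4 iterations
sag = a·(cosh(S/(2a)) − 1) = 166.247069·(cosh(0.452465) − 1) = 17.309752
T_max/T_min = cosh(S/(2a)) = 1.104121

a=166.247 sag=17.310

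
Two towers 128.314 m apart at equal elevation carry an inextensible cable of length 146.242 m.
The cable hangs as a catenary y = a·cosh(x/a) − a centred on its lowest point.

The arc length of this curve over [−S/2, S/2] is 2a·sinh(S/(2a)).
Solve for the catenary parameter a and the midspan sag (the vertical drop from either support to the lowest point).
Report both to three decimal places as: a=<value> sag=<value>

a=71.495 sag=30.770

seed: a₀ = √(S³/(24(L−S))) = √(128.314³/(24·17.928)) = 70.071195
iter 1: u=0.915597  f(a)=+7.666e-01  f'(a)=-5.559e-01  a ← 70.071195 − (+7.666e-01/-5.559e-01) = 71.450274
iter 2: u=0.897925  f(a)=+2.322e-02  f'(a)=-5.227e-01  a ← 71.450274 − (+2.322e-02/-5.227e-01) = 71.494693
iter 3: u=0.897367  f(a)=+2.277e-05  f'(a)=-5.217e-01  a ← 71.494693 − (+2.277e-05/-5.217e-01) = 71.494737
iter 4: u=0.897367  f(a)=+2.191e-11  f'(a)=-5.217e-01  a ← 71.494737 − (+2.191e-11/-5.217e-01) = 71.494737
converged: |Δa| < 1e-12 after 4 iterations
sag = a·(cosh(S/(2a)) − 1) = 71.494737·(cosh(0.897367) − 1) = 30.770497
T_max/T_min = cosh(S/(2a)) = 1.430388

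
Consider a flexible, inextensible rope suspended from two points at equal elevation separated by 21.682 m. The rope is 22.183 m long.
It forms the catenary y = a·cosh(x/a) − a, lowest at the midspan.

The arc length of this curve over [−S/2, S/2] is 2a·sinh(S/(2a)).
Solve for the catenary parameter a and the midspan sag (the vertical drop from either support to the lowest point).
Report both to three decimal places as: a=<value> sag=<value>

a=29.216 sag=2.035

seed: a₀ = √(S³/(24(L−S))) = √(21.682³/(24·0.501)) = 29.115518
iter 1: u=0.372344  f(a)=+3.484e-03  f'(a)=-3.489e-02  a ← 29.115518 − (+3.484e-03/-3.489e-02) = 29.215375
iter 2: u=0.371072  f(a)=+1.801e-05  f'(a)=-3.453e-02  a ← 29.215375 − (+1.801e-05/-3.453e-02) = 29.215897
iter 3: u=0.371065  f(a)=+4.865e-10  f'(a)=-3.453e-02  a ← 29.215897 − (+4.865e-10/-3.453e-02) = 29.215897
iter 4: u=0.371065  f(a)=+0.000e+00  f'(a)=-3.453e-02  a ← 29.215897 − (+0.000e+00/-3.453e-02) = 29.215897
converged: |Δa| < 1e-12 after 4 iterations
sag = a·(cosh(S/(2a)) − 1) = 29.215897·(cosh(0.371065) − 1) = 2.034543
T_max/T_min = cosh(S/(2a)) = 1.069638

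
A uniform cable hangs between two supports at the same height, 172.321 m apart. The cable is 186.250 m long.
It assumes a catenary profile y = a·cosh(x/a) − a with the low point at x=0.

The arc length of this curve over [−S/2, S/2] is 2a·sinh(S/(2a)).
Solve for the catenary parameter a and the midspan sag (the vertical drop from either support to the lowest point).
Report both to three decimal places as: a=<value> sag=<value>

a=125.193 sag=30.838

seed: a₀ = √(S³/(24(L−S))) = √(172.321³/(24·13.929)) = 123.720515
iter 1: u=0.696412  f(a)=+3.417e-01  f'(a)=-2.363e-01  a ← 123.720515 − (+3.417e-01/-2.363e-01) = 125.166672
iter 2: u=0.688366  f(a)=+6.084e-03  f'(a)=-2.279e-01  a ← 125.166672 − (+6.084e-03/-2.279e-01) = 125.193362
iter 3: u=0.688219  f(a)=+2.006e-06  f'(a)=-2.278e-01  a ← 125.193362 − (+2.006e-06/-2.278e-01) = 125.193371
iter 4: u=0.688219  f(a)=+2.274e-13  f'(a)=-2.278e-01  a ← 125.193371 − (+2.274e-13/-2.278e-01) = 125.193371
converged: |Δa| < 1e-12 after 4 iterations
sag = a·(cosh(S/(2a)) − 1) = 125.193371·(cosh(0.688219) − 1) = 30.837542
T_max/T_min = cosh(S/(2a)) = 1.246319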